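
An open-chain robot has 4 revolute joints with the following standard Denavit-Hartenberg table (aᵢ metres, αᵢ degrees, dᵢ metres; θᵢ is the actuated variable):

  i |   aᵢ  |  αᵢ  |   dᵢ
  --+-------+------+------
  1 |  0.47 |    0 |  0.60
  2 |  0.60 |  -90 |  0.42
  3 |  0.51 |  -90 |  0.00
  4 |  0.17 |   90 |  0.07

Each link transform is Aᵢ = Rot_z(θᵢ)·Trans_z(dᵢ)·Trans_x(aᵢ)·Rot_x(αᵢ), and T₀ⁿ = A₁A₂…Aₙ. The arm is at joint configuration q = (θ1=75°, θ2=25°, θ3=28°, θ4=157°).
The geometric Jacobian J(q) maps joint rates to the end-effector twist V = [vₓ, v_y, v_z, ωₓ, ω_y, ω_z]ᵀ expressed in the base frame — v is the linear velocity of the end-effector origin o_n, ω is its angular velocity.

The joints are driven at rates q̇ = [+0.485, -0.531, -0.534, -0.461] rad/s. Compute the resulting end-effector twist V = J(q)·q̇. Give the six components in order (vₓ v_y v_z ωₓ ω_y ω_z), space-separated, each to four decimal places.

-0.1346 0.2219 0.1348 0.4883 0.3059 0.3610

o_n = [0.0344, 1.3314, 0.7922]
J₁: ẑ×o_n = [-1.3314, 0.0344, 0.0000], ω = ẑ
J2: z=[0.0000, 0.0000, 1.0000] o=[0.1216, 0.4540, 0.6000] → [-0.8774, -0.0873, 0.0000, 0.0000, 0.0000, 1.0000]
J3: z=[-0.9848, -0.1736, 0.0000] o=[0.0175, 1.0449, 1.0200] → [0.0396, -0.2243, -0.2793, -0.9848, -0.1736, 0.0000]
J4: z=[0.0815, -0.4623, -0.8829] o=[-0.0607, 1.4883, 0.7806] → [-0.1439, -0.0849, 0.0312, 0.0815, -0.4623, -0.8829]
V = J·q̇ = [-0.1346, 0.2219, 0.1348, 0.4883, 0.3059, 0.3610]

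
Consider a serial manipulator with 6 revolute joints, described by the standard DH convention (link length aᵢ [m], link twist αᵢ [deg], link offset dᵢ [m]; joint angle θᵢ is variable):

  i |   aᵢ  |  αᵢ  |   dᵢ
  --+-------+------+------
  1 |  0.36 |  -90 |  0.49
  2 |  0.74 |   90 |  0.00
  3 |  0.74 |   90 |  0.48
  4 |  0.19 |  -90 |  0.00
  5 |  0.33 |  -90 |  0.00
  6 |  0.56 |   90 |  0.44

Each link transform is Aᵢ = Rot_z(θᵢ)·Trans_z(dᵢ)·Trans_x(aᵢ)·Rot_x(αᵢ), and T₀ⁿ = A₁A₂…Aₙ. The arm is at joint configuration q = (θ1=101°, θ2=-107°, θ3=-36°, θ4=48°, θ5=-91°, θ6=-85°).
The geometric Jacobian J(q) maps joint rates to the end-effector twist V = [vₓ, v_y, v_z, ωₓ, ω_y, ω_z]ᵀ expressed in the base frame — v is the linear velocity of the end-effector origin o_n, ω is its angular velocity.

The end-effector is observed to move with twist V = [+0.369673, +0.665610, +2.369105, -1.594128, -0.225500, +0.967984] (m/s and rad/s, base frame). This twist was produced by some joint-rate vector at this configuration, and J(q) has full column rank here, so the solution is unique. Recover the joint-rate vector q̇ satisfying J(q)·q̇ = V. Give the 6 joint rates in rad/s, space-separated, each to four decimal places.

0.5520 0.6660 0.8510 -0.9650 -0.5170 -0.9500

o_n = [0.9690, -1.0591, 1.1700]
J₁: ẑ×o_n = [1.0591, 0.9690, -0.0000], ω = ẑ
J2: z=[-0.9816, -0.1908, 0.0000] o=[-0.0687, 0.3534, 0.4900] → [-0.1297, 0.6675, 1.5846, -0.9816, -0.1908, 0.0000]
J3: z=[0.1825, -0.9387, -0.2924] o=[-0.0274, 0.1410, 1.1977] → [-0.3249, -0.2863, 0.7163, 0.1825, -0.9387, -0.2924]
J4: z=[0.7614, 0.3231, -0.5621] o=[0.5205, -0.3984, 1.6298] → [-0.5199, 0.0981, -0.6479, 0.7614, 0.3231, -0.5621]
J5: z=[-0.3402, -0.5389, -0.7706] o=[0.6254, -0.5462, 1.6869] → [-0.1167, -0.4406, 0.3597, -0.3402, -0.5389, -0.7706]
J6: z=[0.5651, -0.7722, 0.2906] o=[0.8734, -0.4351, 1.4997] → [0.4359, 0.2141, -0.2788, 0.5651, -0.7722, 0.2906]
q̇ = J⁺·V = [0.5520, 0.6660, 0.8510, -0.9650, -0.5170, -0.9500]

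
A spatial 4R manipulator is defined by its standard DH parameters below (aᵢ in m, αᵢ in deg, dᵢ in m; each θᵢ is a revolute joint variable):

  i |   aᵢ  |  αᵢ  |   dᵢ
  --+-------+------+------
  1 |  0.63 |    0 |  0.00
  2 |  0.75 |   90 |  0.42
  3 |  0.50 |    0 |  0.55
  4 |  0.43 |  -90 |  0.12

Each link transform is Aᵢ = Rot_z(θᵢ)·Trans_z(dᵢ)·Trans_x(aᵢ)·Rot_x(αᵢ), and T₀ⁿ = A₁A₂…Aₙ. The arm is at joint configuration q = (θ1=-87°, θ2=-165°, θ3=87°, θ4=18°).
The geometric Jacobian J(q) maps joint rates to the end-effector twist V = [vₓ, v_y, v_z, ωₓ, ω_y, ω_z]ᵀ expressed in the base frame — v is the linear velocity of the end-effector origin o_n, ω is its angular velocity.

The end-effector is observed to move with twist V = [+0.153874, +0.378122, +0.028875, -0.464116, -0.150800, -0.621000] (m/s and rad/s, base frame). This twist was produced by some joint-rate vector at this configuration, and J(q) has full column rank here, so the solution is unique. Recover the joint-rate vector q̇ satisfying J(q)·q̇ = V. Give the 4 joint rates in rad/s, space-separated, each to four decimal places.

o_n = [0.4647, 0.2102, 1.3347]
J₁: ẑ×o_n = [-0.2102, 0.4647, 0.0000], ω = ẑ
J2: z=[0.0000, 0.0000, 1.0000] o=[0.0330, -0.6291, 0.0000] → [-0.8394, 0.4317, 0.0000, 0.0000, 0.0000, 1.0000]
J3: z=[0.9511, 0.3090, 0.0000] o=[-0.1988, 0.0842, 0.4200] → [0.2826, -0.8699, -0.0851, 0.9511, 0.3090, 0.0000]
J4: z=[0.9511, 0.3090, 0.0000] o=[0.3162, 0.2790, 0.9193] → [0.1283, -0.3950, -0.1113, 0.9511, 0.3090, 0.0000]
q̇ = J⁺·V = [-0.2460, -0.3750, -0.9720, 0.4840]

-0.2460 -0.3750 -0.9720 0.4840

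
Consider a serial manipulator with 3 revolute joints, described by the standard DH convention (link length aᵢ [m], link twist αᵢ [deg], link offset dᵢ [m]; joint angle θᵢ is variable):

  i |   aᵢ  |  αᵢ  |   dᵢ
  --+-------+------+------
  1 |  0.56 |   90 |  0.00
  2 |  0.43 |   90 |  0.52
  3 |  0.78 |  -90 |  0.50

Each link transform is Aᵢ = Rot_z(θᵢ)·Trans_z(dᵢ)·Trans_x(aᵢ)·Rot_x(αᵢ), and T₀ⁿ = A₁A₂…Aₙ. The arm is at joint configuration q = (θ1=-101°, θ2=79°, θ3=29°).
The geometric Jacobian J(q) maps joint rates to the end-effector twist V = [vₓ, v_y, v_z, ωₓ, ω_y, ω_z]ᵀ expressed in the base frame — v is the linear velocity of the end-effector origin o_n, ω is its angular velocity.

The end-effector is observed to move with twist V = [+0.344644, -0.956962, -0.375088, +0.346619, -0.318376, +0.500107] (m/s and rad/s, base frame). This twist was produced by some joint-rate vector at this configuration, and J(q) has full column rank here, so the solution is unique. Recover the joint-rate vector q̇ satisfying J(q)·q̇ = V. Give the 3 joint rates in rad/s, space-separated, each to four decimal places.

o_n = [-1.1226, -1.0685, 0.9964]
J₁: ẑ×o_n = [1.0685, -1.1226, 0.0000], ω = ẑ
J2: z=[-0.9816, 0.1908, 0.0000] o=[-0.1069, -0.5497, 0.0000] → [0.1901, 0.9781, 0.7030, -0.9816, 0.1908, 0.0000]
J3: z=[-0.1873, -0.9636, -0.1908] o=[-0.6330, -0.5310, 0.4221] → [-0.6559, 0.2010, -0.3712, -0.1873, -0.9636, -0.1908]
q̇ = J⁺·V = [0.5480, -0.4010, 0.2510]

0.5480 -0.4010 0.2510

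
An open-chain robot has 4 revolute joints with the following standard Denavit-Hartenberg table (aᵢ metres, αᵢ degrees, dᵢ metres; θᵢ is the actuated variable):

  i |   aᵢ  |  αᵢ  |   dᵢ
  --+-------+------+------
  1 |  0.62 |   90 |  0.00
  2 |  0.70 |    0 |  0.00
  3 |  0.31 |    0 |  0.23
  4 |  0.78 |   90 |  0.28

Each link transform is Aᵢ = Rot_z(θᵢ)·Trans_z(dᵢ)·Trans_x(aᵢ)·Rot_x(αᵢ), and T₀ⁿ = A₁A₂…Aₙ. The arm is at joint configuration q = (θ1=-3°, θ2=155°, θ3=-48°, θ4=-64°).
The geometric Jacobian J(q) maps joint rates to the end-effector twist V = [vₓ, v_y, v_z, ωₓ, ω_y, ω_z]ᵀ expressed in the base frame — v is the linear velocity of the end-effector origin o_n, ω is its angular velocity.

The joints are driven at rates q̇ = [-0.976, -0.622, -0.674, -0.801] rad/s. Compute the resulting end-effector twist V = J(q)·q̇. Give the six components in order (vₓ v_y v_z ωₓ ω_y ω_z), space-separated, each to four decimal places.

o_n = [0.4381, -0.5337, 1.1242]
J₁: ẑ×o_n = [0.5337, 0.4381, -0.0000], ω = ẑ
J2: z=[-0.0523, -0.9986, 0.0000] o=[0.6192, -0.0324, 0.0000] → [-1.1227, 0.0588, -0.1546, -0.0523, -0.9986, 0.0000]
J3: z=[-0.0523, -0.9986, 0.0000] o=[-0.0144, 0.0008, 0.2958] → [-0.8273, 0.0434, 0.4798, -0.0523, -0.9986, 0.0000]
J4: z=[-0.0523, -0.9986, 0.0000] o=[-0.1169, -0.2242, 0.5923] → [-0.5312, 0.0278, 0.5705, -0.0523, -0.9986, 0.0000]
V = J·q̇ = [1.1606, -0.5157, -0.6842, 0.1097, 2.0941, -0.9760]

1.1606 -0.5157 -0.6842 0.1097 2.0941 -0.9760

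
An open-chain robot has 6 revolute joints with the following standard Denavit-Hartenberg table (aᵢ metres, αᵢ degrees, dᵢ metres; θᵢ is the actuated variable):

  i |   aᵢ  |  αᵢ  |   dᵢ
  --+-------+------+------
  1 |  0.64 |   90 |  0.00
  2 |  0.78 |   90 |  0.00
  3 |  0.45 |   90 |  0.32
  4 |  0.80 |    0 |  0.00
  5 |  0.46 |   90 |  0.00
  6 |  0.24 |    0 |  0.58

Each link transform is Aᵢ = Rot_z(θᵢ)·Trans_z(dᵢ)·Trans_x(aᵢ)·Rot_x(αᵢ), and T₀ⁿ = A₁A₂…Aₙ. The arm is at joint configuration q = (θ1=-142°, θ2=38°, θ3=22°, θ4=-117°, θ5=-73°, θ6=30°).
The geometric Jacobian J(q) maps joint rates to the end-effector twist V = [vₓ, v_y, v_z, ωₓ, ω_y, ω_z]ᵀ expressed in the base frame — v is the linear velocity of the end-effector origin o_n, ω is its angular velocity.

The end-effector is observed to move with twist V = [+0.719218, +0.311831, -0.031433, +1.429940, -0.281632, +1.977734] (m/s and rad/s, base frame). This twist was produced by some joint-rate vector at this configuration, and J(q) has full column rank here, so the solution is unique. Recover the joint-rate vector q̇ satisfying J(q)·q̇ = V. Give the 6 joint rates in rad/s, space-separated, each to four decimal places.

o_n = [-0.7118, -0.9208, 0.0075]
J₁: ẑ×o_n = [0.9208, -0.7118, 0.0000], ω = ẑ
J2: z=[-0.6157, 0.7880, 0.0000] o=[-0.5043, -0.3940, 0.0000] → [0.0059, 0.0046, 0.4878, -0.6157, 0.7880, 0.0000]
J3: z=[-0.4851, -0.3790, -0.7880] o=[-0.9887, -0.7724, 0.4802] → [0.0623, -0.4475, 0.1769, -0.4851, -0.3790, -0.7880]
J4: z=[0.3382, -0.9124, 0.2306] o=[-1.5068, -0.9633, 0.4849] → [0.4257, 0.3448, 0.7397, 0.3382, -0.9124, 0.2306]
J5: z=[0.3382, -0.9124, 0.2306] o=[-0.8681, -0.6370, 0.8393] → [0.8243, 0.3174, 0.0467, 0.3382, -0.9124, 0.2306]
J6: z=[-0.6178, -0.4001, -0.6769] o=[-0.5416, -0.5972, 0.5178] → [-0.0149, -0.2000, 0.1318, -0.6178, -0.4001, -0.6769]
q̇ = J⁺·V = [0.6170, -0.5300, -0.8980, 0.6660, -0.1030, -0.7730]

0.6170 -0.5300 -0.8980 0.6660 -0.1030 -0.7730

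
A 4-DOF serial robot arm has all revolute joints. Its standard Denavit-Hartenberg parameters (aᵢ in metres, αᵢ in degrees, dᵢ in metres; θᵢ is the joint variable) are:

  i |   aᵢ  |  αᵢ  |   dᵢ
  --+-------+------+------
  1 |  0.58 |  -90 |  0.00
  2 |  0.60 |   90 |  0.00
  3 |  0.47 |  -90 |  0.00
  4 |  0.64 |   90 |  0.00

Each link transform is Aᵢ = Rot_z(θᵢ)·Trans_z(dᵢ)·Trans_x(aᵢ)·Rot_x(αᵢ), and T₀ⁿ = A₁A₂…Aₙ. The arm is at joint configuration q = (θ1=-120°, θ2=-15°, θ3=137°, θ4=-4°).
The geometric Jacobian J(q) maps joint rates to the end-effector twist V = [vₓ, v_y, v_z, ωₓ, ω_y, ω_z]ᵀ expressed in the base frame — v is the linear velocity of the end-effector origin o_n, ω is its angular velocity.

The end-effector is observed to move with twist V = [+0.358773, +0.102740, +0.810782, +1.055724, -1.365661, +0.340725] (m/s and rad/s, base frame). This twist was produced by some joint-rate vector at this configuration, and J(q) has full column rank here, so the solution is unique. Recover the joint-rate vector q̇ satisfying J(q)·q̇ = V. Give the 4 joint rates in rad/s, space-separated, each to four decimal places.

0.3630 0.9250 -0.1910 -0.9190

o_n = [0.4722, -0.6940, -0.0114]
J₁: ẑ×o_n = [0.6940, 0.4722, -0.0000], ω = ẑ
J2: z=[0.8660, -0.5000, 0.0000] o=[-0.2900, -0.5023, 0.0000] → [0.0057, 0.0099, 0.2150, 0.8660, -0.5000, 0.0000]
J3: z=[0.1294, 0.2241, 0.9659] o=[-0.5798, -1.0042, 0.1553] → [-0.3370, 1.0377, -0.1957, 0.1294, 0.2241, 0.9659]
J4: z=[-0.3040, 0.9362, -0.1765] o=[-0.1362, -0.8769, 0.0663] → [-0.0405, -0.1310, -0.6251, -0.3040, 0.9362, -0.1765]
q̇ = J⁺·V = [0.3630, 0.9250, -0.1910, -0.9190]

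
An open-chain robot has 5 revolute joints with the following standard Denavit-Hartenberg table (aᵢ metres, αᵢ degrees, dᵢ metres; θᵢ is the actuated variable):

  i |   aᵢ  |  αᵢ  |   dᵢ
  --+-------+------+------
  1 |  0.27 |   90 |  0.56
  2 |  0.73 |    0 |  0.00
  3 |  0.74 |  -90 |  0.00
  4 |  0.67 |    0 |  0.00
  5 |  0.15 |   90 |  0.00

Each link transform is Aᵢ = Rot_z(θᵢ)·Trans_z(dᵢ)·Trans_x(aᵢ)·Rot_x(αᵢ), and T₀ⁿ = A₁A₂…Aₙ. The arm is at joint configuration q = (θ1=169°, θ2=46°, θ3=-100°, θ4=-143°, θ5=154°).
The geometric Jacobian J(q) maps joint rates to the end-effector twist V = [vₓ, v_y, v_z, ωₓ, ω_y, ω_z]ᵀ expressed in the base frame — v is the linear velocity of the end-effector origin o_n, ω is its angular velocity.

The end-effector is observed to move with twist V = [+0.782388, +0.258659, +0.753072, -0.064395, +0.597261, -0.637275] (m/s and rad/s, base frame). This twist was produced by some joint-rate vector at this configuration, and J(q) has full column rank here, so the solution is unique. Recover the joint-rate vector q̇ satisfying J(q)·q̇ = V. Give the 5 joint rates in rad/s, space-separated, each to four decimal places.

-0.7660 0.8580 -0.2840 -0.5950 0.8140

o_n = [-0.8945, 0.5555, 0.8002]
J₁: ẑ×o_n = [-0.5555, -0.8945, 0.0000], ω = ẑ
J2: z=[0.1908, 0.9816, 0.0000] o=[-0.2650, 0.0515, 0.5600] → [0.2358, -0.0458, 0.7141, 0.1908, 0.9816, 0.0000]
J3: z=[0.1908, 0.9816, 0.0000] o=[-0.7628, 0.1483, 1.0851] → [-0.2797, 0.0544, 0.2070, 0.1908, 0.9816, 0.0000]
J4: z=[-0.7942, 0.1544, 0.5878] o=[-1.1898, 0.2313, 0.4864] → [-0.1421, 0.4227, -0.3031, -0.7942, 0.1544, 0.5878]
J5: z=[-0.7942, 0.1544, 0.5878] o=[-0.8041, 0.5671, 0.9193] → [-0.0116, -0.1477, 0.0232, -0.7942, 0.1544, 0.5878]
q̇ = J⁺·V = [-0.7660, 0.8580, -0.2840, -0.5950, 0.8140]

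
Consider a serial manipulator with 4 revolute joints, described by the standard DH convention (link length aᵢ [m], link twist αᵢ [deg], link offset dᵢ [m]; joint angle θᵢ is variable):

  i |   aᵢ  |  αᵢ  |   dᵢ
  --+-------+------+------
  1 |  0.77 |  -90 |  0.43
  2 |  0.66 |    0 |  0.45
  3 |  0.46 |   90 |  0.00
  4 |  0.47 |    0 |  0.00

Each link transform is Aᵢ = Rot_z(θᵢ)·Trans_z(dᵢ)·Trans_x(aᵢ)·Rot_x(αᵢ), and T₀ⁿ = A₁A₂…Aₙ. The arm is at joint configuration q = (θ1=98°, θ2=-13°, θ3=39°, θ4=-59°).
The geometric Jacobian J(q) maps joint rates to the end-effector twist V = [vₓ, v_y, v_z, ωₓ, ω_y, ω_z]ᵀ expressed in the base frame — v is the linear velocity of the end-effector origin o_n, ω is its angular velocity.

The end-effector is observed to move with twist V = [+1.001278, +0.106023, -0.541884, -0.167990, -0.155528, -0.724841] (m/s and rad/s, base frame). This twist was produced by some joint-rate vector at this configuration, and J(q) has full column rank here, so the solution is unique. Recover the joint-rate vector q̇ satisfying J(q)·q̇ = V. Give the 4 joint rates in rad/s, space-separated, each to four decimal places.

o_n = [-0.3312, 2.0176, 0.2707]
J₁: ẑ×o_n = [-2.0176, -0.3312, 0.0000], ω = ẑ
J2: z=[-0.9903, -0.1392, 0.0000] o=[-0.1072, 0.7625, 0.4300] → [0.0222, -0.1577, -1.2741, -0.9903, -0.1392, 0.0000]
J3: z=[-0.9903, -0.1392, 0.0000] o=[-0.6423, 1.3367, 0.5785] → [0.0428, -0.3048, -0.6310, -0.9903, -0.1392, 0.0000]
J4: z=[-0.0610, 0.4341, 0.8988] o=[-0.6998, 1.7461, 0.3768] → [-0.2901, 0.3249, -0.1766, -0.0610, 0.4341, 0.8988]
q̇ = J⁺·V = [-0.4570, 0.7400, -0.5520, -0.2980]

-0.4570 0.7400 -0.5520 -0.2980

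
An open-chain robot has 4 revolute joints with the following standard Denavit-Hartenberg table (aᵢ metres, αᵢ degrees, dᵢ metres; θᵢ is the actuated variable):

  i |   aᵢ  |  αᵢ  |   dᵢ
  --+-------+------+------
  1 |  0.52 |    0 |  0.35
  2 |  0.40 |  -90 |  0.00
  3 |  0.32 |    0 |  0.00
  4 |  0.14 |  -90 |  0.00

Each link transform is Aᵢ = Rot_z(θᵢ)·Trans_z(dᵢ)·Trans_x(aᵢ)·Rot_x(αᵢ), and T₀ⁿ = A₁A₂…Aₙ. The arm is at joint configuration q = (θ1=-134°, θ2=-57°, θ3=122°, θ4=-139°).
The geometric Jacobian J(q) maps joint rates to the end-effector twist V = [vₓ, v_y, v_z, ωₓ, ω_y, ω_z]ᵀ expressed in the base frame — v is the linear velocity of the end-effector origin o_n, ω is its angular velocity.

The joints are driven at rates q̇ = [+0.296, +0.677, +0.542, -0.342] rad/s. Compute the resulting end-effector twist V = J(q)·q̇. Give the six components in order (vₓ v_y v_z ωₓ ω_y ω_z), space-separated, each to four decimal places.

o_n = [-0.7188, -0.3045, 0.1196]
J₁: ẑ×o_n = [0.3045, -0.7188, 0.0000], ω = ẑ
J2: z=[0.0000, 0.0000, 1.0000] o=[-0.3612, -0.3741, 0.3500] → [-0.0695, -0.3576, 0.0000, 0.0000, 0.0000, 1.0000]
J3: z=[-0.1908, -0.9816, 0.0000] o=[-0.7539, -0.2977, 0.3500] → [0.2262, -0.0440, 0.0357, -0.1908, -0.9816, 0.0000]
J4: z=[-0.1908, -0.9816, 0.0000] o=[-0.5874, -0.3301, 0.0786] → [-0.0402, 0.0078, -0.1339, -0.1908, -0.9816, 0.0000]
V = J·q̇ = [0.1794, -0.4814, 0.0651, -0.0382, -0.1963, 0.9730]

0.1794 -0.4814 0.0651 -0.0382 -0.1963 0.9730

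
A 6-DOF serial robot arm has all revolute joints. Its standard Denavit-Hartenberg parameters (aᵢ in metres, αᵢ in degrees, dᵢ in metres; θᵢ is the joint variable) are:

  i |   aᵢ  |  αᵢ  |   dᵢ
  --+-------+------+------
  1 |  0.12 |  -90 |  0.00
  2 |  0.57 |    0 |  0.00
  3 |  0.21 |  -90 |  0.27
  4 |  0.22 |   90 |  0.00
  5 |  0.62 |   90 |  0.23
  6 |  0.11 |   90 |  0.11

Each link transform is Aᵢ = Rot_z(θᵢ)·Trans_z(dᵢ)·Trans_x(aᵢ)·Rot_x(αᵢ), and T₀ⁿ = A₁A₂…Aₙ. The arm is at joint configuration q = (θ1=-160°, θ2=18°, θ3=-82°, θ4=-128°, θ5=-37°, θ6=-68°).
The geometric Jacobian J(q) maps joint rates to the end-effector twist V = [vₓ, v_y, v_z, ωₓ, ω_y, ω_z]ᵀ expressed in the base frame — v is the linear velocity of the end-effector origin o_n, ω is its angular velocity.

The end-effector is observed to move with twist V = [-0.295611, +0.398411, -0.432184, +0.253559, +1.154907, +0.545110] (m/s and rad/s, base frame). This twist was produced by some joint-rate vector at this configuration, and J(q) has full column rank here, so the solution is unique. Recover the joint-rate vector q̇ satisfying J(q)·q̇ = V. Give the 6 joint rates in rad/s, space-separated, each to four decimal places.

o_n = [0.1652, -0.7151, -0.2424]
J₁: ẑ×o_n = [0.7151, 0.1652, -0.0000], ω = ẑ
J2: z=[0.3420, -0.9397, 0.0000] o=[-0.1128, -0.0410, 0.0000] → [0.2278, 0.0829, 0.0307, 0.3420, -0.9397, 0.0000]
J3: z=[0.3420, -0.9397, 0.0000] o=[-0.6222, -0.2265, -0.1761] → [0.0623, 0.0227, 0.5728, 0.3420, -0.9397, 0.0000]
J4: z=[-0.8446, -0.3074, -0.4384] o=[-0.6163, -0.5117, 0.0126] → [-0.0108, -0.5580, 0.4121, -0.8446, -0.3074, -0.4384]
J5: z=[0.1140, 0.6967, -0.7083] o=[-0.5012, -0.6543, -0.1091] → [-0.1360, -0.4568, -0.4713, 0.1140, 0.6967, -0.7083]
J6: z=[0.3597, 0.6356, 0.6831] o=[0.0992, -0.7003, -0.3825] → [0.0991, -0.0052, -0.0474, 0.3597, 0.6356, 0.6831]
q̇ = J⁺·V = [-0.4390, -0.3010, -0.7150, -0.5230, -0.4890, 0.5980]

-0.4390 -0.3010 -0.7150 -0.5230 -0.4890 0.5980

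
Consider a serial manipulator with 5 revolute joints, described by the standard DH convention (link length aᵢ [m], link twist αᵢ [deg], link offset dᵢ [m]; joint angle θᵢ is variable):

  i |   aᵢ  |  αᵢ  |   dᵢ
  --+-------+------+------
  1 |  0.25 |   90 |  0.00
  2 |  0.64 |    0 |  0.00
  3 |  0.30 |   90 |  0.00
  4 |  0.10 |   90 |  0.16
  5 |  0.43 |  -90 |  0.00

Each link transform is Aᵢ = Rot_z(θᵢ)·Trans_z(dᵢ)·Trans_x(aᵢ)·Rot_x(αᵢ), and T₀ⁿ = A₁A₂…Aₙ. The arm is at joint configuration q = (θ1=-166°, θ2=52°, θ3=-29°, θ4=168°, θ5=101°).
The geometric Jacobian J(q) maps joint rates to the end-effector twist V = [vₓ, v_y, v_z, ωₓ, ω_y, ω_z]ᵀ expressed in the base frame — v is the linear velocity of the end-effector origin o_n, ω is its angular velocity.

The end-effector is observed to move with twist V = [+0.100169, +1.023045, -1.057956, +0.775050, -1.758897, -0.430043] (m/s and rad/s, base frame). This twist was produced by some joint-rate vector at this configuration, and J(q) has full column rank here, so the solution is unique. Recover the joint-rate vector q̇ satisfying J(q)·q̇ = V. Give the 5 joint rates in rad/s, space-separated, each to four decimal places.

-0.7890 -0.8130 -0.3270 -0.4580 -0.7710

o_n = [-1.0987, -0.2701, 0.0789]
J₁: ẑ×o_n = [0.2701, -1.0987, 0.0000], ω = ẑ
J2: z=[-0.2419, 0.9703, 0.0000] o=[-0.2426, -0.0605, 0.0000] → [0.0765, 0.0191, 0.8815, -0.2419, 0.9703, 0.0000]
J3: z=[-0.2419, 0.9703, 0.0000] o=[-0.6249, -0.1558, 0.5043] → [-0.4128, -0.1029, 0.4874, -0.2419, 0.9703, 0.0000]
J4: z=[-0.3791, -0.0945, -0.9205] o=[-0.8928, -0.2226, 0.6215] → [0.0076, -0.0162, -0.0015, -0.3791, -0.0945, -0.9205]
J5: z=[-0.4223, 0.9028, 0.0812] o=[-0.8712, -0.1958, 0.4360] → [-0.3164, -0.1693, 0.2368, -0.4223, 0.9028, 0.0812]
q̇ = J⁺·V = [-0.7890, -0.8130, -0.3270, -0.4580, -0.7710]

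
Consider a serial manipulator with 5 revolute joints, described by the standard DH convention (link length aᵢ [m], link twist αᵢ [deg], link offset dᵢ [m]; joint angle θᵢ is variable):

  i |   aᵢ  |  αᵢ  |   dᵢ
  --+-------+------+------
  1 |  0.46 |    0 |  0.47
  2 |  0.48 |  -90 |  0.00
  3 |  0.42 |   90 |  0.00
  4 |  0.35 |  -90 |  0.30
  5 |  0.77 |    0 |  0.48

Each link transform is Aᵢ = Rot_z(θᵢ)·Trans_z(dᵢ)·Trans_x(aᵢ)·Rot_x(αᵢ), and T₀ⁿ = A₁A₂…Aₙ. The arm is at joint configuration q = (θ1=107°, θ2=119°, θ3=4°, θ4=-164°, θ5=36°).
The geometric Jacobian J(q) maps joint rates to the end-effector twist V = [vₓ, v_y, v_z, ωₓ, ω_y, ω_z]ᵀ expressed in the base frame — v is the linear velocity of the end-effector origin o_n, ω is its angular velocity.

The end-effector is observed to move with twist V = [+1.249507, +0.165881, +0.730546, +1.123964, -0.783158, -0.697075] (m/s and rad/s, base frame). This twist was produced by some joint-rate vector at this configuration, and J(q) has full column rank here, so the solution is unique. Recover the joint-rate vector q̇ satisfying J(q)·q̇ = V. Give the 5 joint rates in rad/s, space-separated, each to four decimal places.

o_n = [-0.7200, 0.8839, 0.3445]
J₁: ẑ×o_n = [-0.8839, -0.7200, 0.0000], ω = ẑ
J2: z=[0.0000, 0.0000, 1.0000] o=[-0.1345, 0.4399, 0.4700] → [-0.4440, -0.5855, 0.0000, 0.0000, 0.0000, 1.0000]
J3: z=[0.7193, -0.6947, 0.0000] o=[-0.4679, 0.0946, 0.4700] → [0.0872, 0.0903, 0.3927, 0.7193, -0.6947, 0.0000]
J4: z=[-0.0485, -0.0502, 0.9976] o=[-0.7590, -0.2068, 0.4407] → [-1.0832, 0.0342, -0.0509, -0.0485, -0.0502, 0.9976]
J5: z=[-0.8825, 0.4700, -0.0192] o=[-0.6098, 0.0866, 0.7634] → [-0.1816, -0.3676, -0.6518, -0.8825, 0.4700, -0.0192]
q̇ = J⁺·V = [-0.3770, 0.6000, 0.8200, -0.9330, -0.5540]

-0.3770 0.6000 0.8200 -0.9330 -0.5540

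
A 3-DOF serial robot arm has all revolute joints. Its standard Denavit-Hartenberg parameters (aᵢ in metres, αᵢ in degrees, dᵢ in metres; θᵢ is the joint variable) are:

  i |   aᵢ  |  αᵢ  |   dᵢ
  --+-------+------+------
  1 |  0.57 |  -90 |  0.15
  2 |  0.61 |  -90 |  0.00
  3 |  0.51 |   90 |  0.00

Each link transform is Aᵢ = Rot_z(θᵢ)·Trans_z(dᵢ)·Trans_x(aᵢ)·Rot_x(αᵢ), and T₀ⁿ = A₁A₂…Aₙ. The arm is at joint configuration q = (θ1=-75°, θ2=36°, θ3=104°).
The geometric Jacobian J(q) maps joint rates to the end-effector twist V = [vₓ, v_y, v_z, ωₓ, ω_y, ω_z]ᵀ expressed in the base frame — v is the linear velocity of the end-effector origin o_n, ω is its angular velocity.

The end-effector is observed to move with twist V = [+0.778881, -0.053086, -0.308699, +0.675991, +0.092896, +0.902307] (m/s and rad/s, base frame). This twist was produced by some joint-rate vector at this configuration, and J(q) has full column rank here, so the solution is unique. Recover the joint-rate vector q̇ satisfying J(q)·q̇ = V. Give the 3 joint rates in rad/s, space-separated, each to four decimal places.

0.7850 0.6770 -0.1450

o_n = [-0.2286, -1.0589, -0.1360]
J₁: ẑ×o_n = [1.0589, -0.2286, 0.0000], ω = ẑ
J2: z=[0.9659, 0.2588, 0.0000] o=[0.1475, -0.5506, 0.1500] → [-0.0740, 0.2763, -0.3937, 0.9659, 0.2588, 0.0000]
J3: z=[-0.1521, 0.5678, -0.8090] o=[0.2753, -1.0273, -0.2085] → [0.0156, 0.4186, 0.2909, -0.1521, 0.5678, -0.8090]
q̇ = J⁺·V = [0.7850, 0.6770, -0.1450]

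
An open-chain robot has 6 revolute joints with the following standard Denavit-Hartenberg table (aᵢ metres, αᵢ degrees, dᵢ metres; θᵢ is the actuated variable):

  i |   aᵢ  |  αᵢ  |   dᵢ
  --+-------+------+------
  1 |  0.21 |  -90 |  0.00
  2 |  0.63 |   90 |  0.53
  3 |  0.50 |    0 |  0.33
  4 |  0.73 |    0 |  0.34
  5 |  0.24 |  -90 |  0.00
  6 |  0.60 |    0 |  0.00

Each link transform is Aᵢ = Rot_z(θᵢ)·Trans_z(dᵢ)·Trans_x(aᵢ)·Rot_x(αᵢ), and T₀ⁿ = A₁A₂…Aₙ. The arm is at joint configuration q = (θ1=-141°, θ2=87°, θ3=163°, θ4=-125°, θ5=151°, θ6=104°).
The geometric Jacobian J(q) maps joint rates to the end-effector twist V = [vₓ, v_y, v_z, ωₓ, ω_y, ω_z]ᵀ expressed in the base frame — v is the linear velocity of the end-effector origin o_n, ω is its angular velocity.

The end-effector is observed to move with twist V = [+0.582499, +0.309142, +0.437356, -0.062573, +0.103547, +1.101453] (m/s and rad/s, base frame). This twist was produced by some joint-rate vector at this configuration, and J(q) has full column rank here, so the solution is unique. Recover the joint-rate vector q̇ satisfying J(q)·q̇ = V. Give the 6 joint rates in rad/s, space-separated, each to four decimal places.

o_n = [0.4419, -1.0715, -0.6280]
J₁: ẑ×o_n = [1.0715, 0.4419, -0.0000], ω = ẑ
J2: z=[0.6293, -0.7771, 0.0000] o=[-0.1632, -0.1322, 0.0000] → [0.4880, 0.3952, -0.1209, 0.6293, -0.7771, 0.0000]
J3: z=[-0.7761, -0.6285, 0.0523] o=[0.1447, -0.5648, -0.6291] → [0.0258, 0.0165, 0.5800, -0.7761, -0.6285, 0.0523]
J4: z=[-0.7761, -0.6285, 0.0523] o=[0.0001, -0.8700, -0.1344] → [0.3207, -0.3599, 0.4340, -0.7761, -0.6285, 0.0523]
J5: z=[-0.7761, -0.6285, 0.0523] o=[-0.0044, -1.4519, -0.6910] → [-0.0596, 0.0723, -0.0148, -0.7761, -0.6285, 0.0523]
J6: z=[-0.6279, 0.7624, -0.1562] o=[-0.0184, -1.4150, -0.4543] → [-0.0787, -0.1809, -0.5666, -0.6279, 0.7624, -0.1562]
q̇ = J⁺·V = [0.9770, -0.9100, -0.0550, -0.2080, 0.2530, -0.8000]

0.9770 -0.9100 -0.0550 -0.2080 0.2530 -0.8000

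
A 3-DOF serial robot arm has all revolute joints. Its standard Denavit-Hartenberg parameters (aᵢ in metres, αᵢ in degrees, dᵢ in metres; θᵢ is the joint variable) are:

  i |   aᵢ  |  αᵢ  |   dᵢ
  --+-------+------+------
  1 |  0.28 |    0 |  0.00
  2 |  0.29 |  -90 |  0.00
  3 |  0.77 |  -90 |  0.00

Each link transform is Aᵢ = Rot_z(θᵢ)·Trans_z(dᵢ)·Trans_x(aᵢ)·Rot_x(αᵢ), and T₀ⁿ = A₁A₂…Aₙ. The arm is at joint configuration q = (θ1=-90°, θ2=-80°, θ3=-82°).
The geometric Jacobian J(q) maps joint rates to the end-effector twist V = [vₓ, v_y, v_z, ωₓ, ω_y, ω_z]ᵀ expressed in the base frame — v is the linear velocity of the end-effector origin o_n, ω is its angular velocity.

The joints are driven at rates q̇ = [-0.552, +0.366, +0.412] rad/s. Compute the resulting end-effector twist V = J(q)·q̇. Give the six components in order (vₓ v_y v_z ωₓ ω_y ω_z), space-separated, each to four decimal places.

o_n = [-0.3911, -0.3490, 0.7625]
J₁: ẑ×o_n = [0.3490, -0.3911, 0.0000], ω = ẑ
J2: z=[0.0000, 0.0000, 1.0000] o=[0.0000, -0.2800, 0.0000] → [0.0690, -0.3911, 0.0000, 0.0000, 0.0000, 1.0000]
J3: z=[0.1736, -0.9848, 0.0000] o=[-0.2856, -0.3304, 0.0000] → [-0.7509, -0.1324, -0.1072, 0.1736, -0.9848, 0.0000]
V = J·q̇ = [-0.4768, 0.0182, -0.0442, 0.0715, -0.4057, -0.1860]

-0.4768 0.0182 -0.0442 0.0715 -0.4057 -0.1860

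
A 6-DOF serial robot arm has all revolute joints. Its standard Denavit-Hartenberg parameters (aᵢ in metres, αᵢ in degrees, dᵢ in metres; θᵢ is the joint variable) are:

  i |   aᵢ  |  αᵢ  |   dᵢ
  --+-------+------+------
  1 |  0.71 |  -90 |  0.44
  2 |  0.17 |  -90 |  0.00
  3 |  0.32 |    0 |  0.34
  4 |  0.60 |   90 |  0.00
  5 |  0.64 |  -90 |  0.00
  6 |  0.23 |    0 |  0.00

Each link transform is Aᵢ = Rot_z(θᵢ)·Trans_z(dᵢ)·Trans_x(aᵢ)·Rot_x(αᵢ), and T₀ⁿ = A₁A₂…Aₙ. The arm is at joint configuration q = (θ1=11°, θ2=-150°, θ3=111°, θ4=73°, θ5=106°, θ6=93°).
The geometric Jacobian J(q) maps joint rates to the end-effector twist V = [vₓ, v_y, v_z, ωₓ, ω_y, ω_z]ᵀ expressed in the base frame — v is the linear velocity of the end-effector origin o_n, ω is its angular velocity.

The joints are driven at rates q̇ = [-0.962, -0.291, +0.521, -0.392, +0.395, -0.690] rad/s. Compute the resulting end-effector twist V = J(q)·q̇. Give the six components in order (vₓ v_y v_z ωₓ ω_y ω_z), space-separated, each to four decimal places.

o_n = [1.4691, 0.2450, 1.0800]
J₁: ẑ×o_n = [-0.2450, 1.4691, 0.0000], ω = ẑ
J2: z=[-0.1908, 0.9816, 0.0000] o=[0.6970, 0.1355, 0.4400] → [0.6282, 0.1221, -0.7788, -0.1908, 0.9816, 0.0000]
J3: z=[0.4908, 0.0954, 0.8660] o=[0.5524, 0.1074, 0.5250] → [-0.0662, 0.5215, -0.0199, 0.4908, 0.0954, 0.8660]
J4: z=[0.4908, 0.0954, 0.8660] o=[0.8738, -0.1345, 0.7621] → [-0.2983, 0.3595, 0.1295, 0.4908, 0.0954, 0.8660]
J5: z=[0.2496, -0.9677, -0.0349] o=[1.3746, 0.0055, 0.4628] → [-0.5888, -0.1574, 0.1512, 0.2496, -0.9677, -0.0349]
J6: z=[-0.9377, -0.2506, 0.2408] o=[1.5293, 0.0230, 1.0836] → [-0.0525, -0.0179, -0.2232, -0.9377, -0.2506, 0.2408]
V = J·q̇ = [-0.0611, -1.3678, 0.3792, 0.8645, -0.4827, -1.0302]

-0.0611 -1.3678 0.3792 0.8645 -0.4827 -1.0302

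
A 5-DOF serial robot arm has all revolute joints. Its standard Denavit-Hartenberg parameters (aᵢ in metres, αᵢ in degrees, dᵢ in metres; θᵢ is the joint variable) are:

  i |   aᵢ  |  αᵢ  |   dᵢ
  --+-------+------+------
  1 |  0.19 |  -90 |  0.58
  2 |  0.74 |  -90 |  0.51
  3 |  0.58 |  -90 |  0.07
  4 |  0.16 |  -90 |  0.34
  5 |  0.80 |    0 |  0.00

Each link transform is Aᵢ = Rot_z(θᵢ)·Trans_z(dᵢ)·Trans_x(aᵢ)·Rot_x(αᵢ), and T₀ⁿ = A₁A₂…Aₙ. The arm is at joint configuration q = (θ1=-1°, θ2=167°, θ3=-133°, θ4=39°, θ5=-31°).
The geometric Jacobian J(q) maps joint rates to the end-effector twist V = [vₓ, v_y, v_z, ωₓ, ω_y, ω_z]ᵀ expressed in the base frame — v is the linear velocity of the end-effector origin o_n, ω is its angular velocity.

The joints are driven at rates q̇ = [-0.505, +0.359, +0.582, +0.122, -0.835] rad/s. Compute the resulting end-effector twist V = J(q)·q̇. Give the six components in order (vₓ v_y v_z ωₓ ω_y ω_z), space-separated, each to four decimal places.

o_n = [-0.1071, 1.9299, 0.0292]
J₁: ẑ×o_n = [-1.9299, -0.1071, 0.0000], ω = ẑ
J2: z=[0.0175, 0.9998, 0.0000] o=[0.1900, -0.0033, 0.5800] → [-0.5507, 0.0096, 0.3308, 0.0175, 0.9998, 0.0000]
J3: z=[-0.2249, 0.0039, 0.9744] o=[-0.5221, 0.5192, 0.4135] → [-1.3761, 0.3179, -0.3189, -0.2249, 0.0039, 0.9744]
J4: z=[-0.7006, 0.6943, -0.1645] o=[-0.1450, 0.9369, 0.5707] → [-0.2126, -0.3856, -0.7221, -0.7006, 0.6943, -0.1645]
J5: z=[-0.2514, -0.4559, -0.8538] o=[-0.2764, 1.2620, 0.4358] → [0.7556, -0.2467, -0.0907, -0.2514, -0.4559, -0.8538]
V = J·q̇ = [-0.6808, 0.4015, -0.0792, -0.0002, 0.8266, 0.7549]

-0.6808 0.4015 -0.0792 -0.0002 0.8266 0.7549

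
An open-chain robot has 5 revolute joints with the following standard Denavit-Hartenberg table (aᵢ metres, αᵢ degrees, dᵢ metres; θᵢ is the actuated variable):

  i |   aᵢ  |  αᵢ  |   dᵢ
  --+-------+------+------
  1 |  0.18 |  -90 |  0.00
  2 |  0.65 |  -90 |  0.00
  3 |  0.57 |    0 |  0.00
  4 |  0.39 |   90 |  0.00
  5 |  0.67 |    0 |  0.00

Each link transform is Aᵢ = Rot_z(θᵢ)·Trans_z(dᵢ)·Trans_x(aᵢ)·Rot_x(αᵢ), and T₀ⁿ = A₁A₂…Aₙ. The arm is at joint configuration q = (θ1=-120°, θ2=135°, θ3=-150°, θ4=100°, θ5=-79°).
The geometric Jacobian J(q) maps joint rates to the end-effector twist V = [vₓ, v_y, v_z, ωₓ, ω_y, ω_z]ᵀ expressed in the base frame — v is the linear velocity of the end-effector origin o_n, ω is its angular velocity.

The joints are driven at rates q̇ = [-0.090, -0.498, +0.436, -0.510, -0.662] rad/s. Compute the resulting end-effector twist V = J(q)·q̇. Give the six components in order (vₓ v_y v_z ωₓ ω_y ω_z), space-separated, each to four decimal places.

-0.4324 -0.5077 0.1303 -0.6467 0.7270 -0.5009

o_n = [0.4408, -0.5999, -0.8110]
J₁: ẑ×o_n = [0.5999, 0.4408, -0.0000], ω = ẑ
J2: z=[0.8660, -0.5000, 0.0000] o=[-0.0900, -0.1559, 0.0000] → [0.4055, 0.7023, -0.1191, 0.8660, -0.5000, 0.0000]
J3: z=[0.3536, 0.6124, 0.7071] o=[0.1398, 0.2422, -0.4596] → [0.3802, 0.3371, -0.4820, 0.3536, 0.6124, 0.7071]
J4: z=[0.3536, 0.6124, 0.7071] o=[0.2121, -0.2026, -0.1106] → [-0.1480, 0.4094, -0.2805, 0.3536, 0.6124, 0.7071]
J5: z=[0.2858, -0.7905, 0.5417] o=[0.5595, -0.1985, -0.2878] → [0.6310, 0.0853, -0.2085, 0.2858, -0.7905, 0.5417]
V = J·q̇ = [-0.4324, -0.5077, 0.1303, -0.6467, 0.7270, -0.5009]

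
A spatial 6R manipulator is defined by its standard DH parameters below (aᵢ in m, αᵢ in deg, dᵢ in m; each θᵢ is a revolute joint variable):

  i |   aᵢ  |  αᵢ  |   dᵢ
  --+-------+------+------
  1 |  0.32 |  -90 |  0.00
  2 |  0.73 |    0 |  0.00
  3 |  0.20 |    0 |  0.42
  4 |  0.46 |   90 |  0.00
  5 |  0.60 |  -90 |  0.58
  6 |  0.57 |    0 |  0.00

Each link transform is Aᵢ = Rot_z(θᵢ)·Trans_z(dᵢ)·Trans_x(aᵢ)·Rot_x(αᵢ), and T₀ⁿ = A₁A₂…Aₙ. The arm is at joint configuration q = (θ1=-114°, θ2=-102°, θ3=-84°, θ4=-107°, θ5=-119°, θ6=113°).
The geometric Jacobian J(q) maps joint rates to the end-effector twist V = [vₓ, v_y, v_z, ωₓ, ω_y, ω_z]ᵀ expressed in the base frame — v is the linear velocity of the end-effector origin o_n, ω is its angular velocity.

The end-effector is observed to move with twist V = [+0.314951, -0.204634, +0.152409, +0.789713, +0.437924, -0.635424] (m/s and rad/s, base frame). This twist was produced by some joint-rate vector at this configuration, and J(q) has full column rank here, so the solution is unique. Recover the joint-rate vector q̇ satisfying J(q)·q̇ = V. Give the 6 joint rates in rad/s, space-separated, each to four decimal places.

0.0660 0.3260 -0.3370 0.7560 -0.9380 0.4160

o_n = [0.0300, -0.1540, 0.4597]
J₁: ẑ×o_n = [0.1540, 0.0300, -0.0000], ω = ẑ
J2: z=[0.9135, -0.4067, 0.0000] o=[-0.1302, -0.2923, 0.0000] → [-0.1870, -0.4199, 0.1915, 0.9135, -0.4067, 0.0000]
J3: z=[0.9135, -0.4067, 0.0000] o=[-0.0684, -0.1537, 0.7140] → [0.1035, 0.2324, 0.0397, 0.9135, -0.4067, 0.0000]
J4: z=[0.9135, -0.4067, 0.0000] o=[0.3962, -0.1428, 0.6931] → [0.0950, 0.2133, -0.1592, 0.9135, -0.4067, 0.0000]
J5: z=[-0.3744, -0.8409, 0.3907] o=[0.3231, -0.3070, 0.2697] → [-0.2195, -0.0434, -0.3037, -0.3744, -0.8409, 0.3907]
J6: z=[-0.5819, -0.1150, -0.8051] o=[-0.3273, -0.4775, 0.7641] → [0.2954, -0.4647, -0.1471, -0.5819, -0.1150, -0.8051]
q̇ = J⁺·V = [0.0660, 0.3260, -0.3370, 0.7560, -0.9380, 0.4160]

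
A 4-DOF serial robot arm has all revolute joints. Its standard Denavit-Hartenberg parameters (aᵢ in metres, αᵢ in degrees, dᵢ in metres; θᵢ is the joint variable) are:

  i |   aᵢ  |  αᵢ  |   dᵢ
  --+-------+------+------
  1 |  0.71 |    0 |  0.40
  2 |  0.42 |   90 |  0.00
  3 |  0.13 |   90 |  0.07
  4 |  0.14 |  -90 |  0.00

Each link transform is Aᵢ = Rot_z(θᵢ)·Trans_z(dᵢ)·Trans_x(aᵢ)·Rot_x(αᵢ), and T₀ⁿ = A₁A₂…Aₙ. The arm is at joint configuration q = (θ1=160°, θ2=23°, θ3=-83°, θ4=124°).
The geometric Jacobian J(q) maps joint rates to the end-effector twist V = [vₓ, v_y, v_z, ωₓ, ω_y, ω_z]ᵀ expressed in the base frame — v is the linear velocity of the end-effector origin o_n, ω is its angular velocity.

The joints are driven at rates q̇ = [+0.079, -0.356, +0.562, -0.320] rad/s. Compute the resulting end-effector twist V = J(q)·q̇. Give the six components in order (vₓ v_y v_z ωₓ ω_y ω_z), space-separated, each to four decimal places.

-0.0085 0.0912 -0.0333 -0.3466 0.5446 -0.2380

o_n = [-1.1026, 0.4063, 0.3487]
J₁: ẑ×o_n = [-0.4063, -1.1026, 0.0000], ω = ẑ
J2: z=[0.0000, 0.0000, 1.0000] o=[-0.6672, 0.2428, 0.4000] → [-0.1635, -0.4355, 0.0000, 0.0000, 0.0000, 1.0000]
J3: z=[-0.0523, 0.9986, 0.0000] o=[-1.0866, 0.2209, 0.4000] → [-0.0513, -0.0027, 0.0063, -0.0523, 0.9986, 0.0000]
J4: z=[0.9912, 0.0519, -0.1219] o=[-1.1061, 0.2899, 0.2710] → [0.0182, -0.0774, 0.1152, 0.9912, 0.0519, -0.1219]
V = J·q̇ = [-0.0085, 0.0912, -0.0333, -0.3466, 0.5446, -0.2380]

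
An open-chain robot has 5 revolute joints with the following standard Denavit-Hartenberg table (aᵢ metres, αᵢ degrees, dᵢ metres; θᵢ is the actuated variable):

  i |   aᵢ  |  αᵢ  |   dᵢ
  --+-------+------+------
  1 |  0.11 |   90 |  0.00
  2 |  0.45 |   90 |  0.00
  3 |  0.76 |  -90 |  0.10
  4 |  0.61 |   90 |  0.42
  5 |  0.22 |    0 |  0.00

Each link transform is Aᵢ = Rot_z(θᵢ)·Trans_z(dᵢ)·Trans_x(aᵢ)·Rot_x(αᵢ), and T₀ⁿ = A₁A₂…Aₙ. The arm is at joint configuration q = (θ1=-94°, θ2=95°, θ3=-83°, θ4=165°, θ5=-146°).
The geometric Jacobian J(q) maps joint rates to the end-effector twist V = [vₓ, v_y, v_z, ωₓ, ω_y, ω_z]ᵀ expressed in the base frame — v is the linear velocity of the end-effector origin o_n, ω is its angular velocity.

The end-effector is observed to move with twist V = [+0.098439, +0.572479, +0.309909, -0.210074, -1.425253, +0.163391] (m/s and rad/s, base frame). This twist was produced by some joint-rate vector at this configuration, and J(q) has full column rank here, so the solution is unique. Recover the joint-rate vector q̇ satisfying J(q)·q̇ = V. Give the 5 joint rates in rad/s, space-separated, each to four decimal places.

0.8810 -0.0360 0.4450 -0.8160 -0.9560

o_n = [0.3053, -0.0522, 0.7831]
J₁: ẑ×o_n = [0.0522, 0.3053, -0.0000], ω = ẑ
J2: z=[-0.9976, 0.0698, 0.0000] o=[-0.0077, -0.1097, 0.0000] → [0.0546, 0.7812, -0.0792, -0.9976, 0.0698, 0.0000]
J3: z=[-0.0695, -0.9938, 0.0872] o=[-0.0049, -0.0706, 0.4483] → [-0.3344, 0.0503, 0.3070, -0.0695, -0.9938, 0.0872]
J4: z=[-0.1155, 0.0948, 0.9888] o=[0.7412, -0.2146, 0.5493] → [-0.1384, -0.4040, 0.0226, -0.1155, 0.0948, 0.9888]
J5: z=[0.3236, 0.9447, -0.0528] o=[0.1198, 0.0167, 0.8793] → [-0.0945, 0.0213, -0.1975, 0.3236, 0.9447, -0.0528]
q̇ = J⁺·V = [0.8810, -0.0360, 0.4450, -0.8160, -0.9560]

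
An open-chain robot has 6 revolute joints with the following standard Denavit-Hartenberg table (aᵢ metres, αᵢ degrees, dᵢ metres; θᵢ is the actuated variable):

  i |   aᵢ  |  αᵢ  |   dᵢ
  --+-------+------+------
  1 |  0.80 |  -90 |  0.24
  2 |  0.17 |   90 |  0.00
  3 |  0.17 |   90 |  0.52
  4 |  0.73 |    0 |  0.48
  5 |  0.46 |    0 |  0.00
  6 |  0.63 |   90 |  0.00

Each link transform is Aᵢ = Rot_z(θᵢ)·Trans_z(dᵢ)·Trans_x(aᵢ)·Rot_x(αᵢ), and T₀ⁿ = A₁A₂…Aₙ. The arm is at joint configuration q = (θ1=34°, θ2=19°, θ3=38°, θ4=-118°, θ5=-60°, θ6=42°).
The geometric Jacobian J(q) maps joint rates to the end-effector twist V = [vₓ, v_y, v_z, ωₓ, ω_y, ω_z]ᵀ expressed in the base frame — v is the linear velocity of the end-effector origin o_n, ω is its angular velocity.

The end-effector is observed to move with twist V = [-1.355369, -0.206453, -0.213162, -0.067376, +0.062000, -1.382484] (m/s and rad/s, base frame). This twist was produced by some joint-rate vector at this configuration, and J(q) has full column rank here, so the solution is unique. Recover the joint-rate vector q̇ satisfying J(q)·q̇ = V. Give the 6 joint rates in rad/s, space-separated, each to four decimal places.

-0.6780 0.3570 -0.6730 0.7070 -0.4530 0.0860

o_n = [0.7867, -0.7318, -0.1798]
J₁: ẑ×o_n = [0.7318, 0.7867, -0.0000], ω = ẑ
J2: z=[-0.5592, 0.8290, 0.0000] o=[0.6632, 0.4474, 0.2400] → [-0.3480, -0.2347, 0.5570, -0.5592, 0.8290, 0.0000]
J3: z=[0.2699, 0.1821, 0.9455] o=[0.7965, 0.5372, 0.1847] → [1.1335, 0.0891, -0.3407, 0.2699, 0.1821, 0.9455]
J4: z=[0.9232, -0.3278, -0.2004] o=[0.9833, 0.7895, 0.6327] → [-0.0386, 0.7895, -1.4690, 0.9232, -0.3278, -0.2004]
J5: z=[0.9232, -0.3278, -0.2004] o=[1.1588, 0.1971, 0.0150] → [-0.1224, 0.2544, -0.9796, 0.9232, -0.3278, -0.2004]
J6: z=[0.9232, -0.3278, -0.2004] o=[1.0288, -0.2320, 0.1177] → [-0.0027, 0.3232, -0.5408, 0.9232, -0.3278, -0.2004]
q̇ = J⁺·V = [-0.6780, 0.3570, -0.6730, 0.7070, -0.4530, 0.0860]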